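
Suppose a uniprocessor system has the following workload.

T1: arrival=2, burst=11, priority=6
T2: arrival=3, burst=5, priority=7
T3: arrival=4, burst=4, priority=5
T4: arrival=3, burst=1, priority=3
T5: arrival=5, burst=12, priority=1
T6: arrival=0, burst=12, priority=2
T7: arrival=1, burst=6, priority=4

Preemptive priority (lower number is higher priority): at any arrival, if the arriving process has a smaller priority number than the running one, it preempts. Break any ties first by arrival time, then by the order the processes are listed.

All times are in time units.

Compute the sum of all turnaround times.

Gantt: | T6 0-5 | T5 5-17 | T6 17-24 | T4 24-25 | T7 25-31 | T3 31-35 | T1 35-46 | T2 46-51 |
Completion: T1=46  T2=51  T3=35  T4=25  T5=17  T6=24  T7=31
Turnaround (C−A): T1=44  T2=48  T3=31  T4=22  T5=12  T6=24  T7=30
Turnaround = completion − arrival: T1=44, T2=48, T3=31, T4=22, T5=12, T6=24, T7=30
Total turnaround = 44 + 48 + 31 + 22 + 12 + 24 + 30 = 211

211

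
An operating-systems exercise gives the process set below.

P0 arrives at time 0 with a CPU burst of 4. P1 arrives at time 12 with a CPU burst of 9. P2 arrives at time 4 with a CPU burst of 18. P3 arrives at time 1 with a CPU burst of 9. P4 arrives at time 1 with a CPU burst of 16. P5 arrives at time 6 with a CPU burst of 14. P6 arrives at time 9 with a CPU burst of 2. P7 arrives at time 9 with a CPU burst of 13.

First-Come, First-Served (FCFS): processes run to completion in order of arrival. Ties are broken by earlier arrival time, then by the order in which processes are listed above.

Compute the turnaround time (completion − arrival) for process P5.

55

Schedule: | P0 0-4 | P3 4-13 | P4 13-29 | P2 29-47 | P5 47-61 | P6 61-63 | P7 63-76 | P1 76-85 |
Completion: P0=4  P1=85  P2=47  P3=13  P4=29  P5=61  P6=63  P7=76
Turnaround(P5) = completion − arrival = 61 − 6 = 55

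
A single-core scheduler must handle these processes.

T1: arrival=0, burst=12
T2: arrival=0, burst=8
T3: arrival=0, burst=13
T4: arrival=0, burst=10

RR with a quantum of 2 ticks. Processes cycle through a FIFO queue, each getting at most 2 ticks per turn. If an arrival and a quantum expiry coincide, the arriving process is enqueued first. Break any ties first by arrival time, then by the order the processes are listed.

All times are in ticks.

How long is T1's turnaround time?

Timeline: | T1 0-2 | T2 2-4 | T3 4-6 | T4 6-8 | T1 8-10 | T2 10-12 | T3 12-14 | T4 14-16 | T1 16-18 | T2 18-20 | T3 20-22 | T4 22-24 | T1 24-26 | T2 26-28 | T3 28-30 | T4 30-32 | T1 32-34 | T3 34-36 | T4 36-38 | T1 38-40 | T3 40-43 |
Completion: T1=40  T2=28  T3=43  T4=38
Turnaround(T1) = completion − arrival = 40 − 0 = 40

40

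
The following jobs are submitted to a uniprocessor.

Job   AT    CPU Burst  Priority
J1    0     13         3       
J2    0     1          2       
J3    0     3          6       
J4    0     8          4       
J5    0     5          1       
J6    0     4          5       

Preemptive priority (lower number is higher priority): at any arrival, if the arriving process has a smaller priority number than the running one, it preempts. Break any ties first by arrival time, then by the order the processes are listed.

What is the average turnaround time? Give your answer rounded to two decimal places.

20.33

Gantt: | J5 0-5 | J2 5-6 | J1 6-19 | J4 19-27 | J6 27-31 | J3 31-34 |
Completion: J1=19  J2=6  J3=34  J4=27  J5=5  J6=31
Turnaround (C−A): J1=19  J2=6  J3=34  J4=27  J5=5  J6=31
Turnaround times: J1=19, J2=6, J3=34, J4=27, J5=5, J6=31
Average turnaround = (19+6+34+27+5+31) / 6 = 122/6 = 20.33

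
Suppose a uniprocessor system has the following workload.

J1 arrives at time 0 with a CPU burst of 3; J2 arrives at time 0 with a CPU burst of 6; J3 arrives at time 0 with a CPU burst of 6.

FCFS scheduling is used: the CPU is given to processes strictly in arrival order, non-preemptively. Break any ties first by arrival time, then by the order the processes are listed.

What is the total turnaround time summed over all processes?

27

Gantt: | J1 0-3 | J2 3-9 | J3 9-15 |
Completion: J1=3  J2=9  J3=15
Turnaround = completion − arrival: J1=3, J2=9, J3=15
Total turnaround = 3 + 9 + 15 = 27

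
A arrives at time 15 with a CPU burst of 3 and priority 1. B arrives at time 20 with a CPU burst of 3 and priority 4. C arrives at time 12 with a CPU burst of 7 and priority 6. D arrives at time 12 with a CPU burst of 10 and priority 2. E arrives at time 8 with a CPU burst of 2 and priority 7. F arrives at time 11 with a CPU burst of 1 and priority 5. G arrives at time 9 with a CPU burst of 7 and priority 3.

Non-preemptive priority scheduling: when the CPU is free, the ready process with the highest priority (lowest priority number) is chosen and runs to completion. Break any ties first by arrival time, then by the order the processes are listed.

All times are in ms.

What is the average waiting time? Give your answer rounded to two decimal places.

9.29

Timeline: | idle 0-8 | E 8-10 | G 10-17 | A 17-20 | D 20-30 | B 30-33 | F 33-34 | C 34-41 |
Completion: A=20  B=33  C=41  D=30  E=10  F=34  G=17
Turnaround (C−A): A=5  B=13  C=29  D=18  E=2  F=23  G=8
Waiting times: A=2, B=10, C=22, D=8, E=0, F=22, G=1
Average waiting = (2+10+22+8+0+22+1) / 7 = 65/7 = 9.29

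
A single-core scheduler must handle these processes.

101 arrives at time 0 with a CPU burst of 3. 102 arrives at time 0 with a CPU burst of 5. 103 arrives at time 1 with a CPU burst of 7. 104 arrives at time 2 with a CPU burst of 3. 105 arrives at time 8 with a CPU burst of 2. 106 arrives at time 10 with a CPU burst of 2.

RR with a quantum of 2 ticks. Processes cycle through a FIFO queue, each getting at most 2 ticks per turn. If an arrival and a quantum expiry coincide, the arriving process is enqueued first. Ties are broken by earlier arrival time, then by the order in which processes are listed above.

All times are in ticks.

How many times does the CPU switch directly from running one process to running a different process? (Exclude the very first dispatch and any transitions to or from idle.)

11

Timeline: | 101 0-2 | 102 2-4 | 103 4-6 | 104 6-8 | 101 8-9 | 102 9-11 | 103 11-13 | 105 13-15 | 104 15-16 | 106 16-18 | 102 18-19 | 103 19-22 |
Completion: 101=9  102=19  103=22  104=16  105=15  106=18
Turnaround (C−A): 101=9  102=19  103=21  104=14  105=7  106=8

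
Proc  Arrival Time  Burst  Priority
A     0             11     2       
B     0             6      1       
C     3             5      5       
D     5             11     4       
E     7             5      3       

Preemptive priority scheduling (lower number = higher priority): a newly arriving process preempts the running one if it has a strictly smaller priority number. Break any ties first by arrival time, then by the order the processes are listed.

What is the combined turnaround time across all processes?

Schedule: | B 0-6 | A 6-17 | E 17-22 | D 22-33 | C 33-38 |
Completion: A=17  B=6  C=38  D=33  E=22
Turnaround = completion − arrival: A=17, B=6, C=35, D=28, E=15
Total turnaround = 17 + 6 + 35 + 28 + 15 = 101

101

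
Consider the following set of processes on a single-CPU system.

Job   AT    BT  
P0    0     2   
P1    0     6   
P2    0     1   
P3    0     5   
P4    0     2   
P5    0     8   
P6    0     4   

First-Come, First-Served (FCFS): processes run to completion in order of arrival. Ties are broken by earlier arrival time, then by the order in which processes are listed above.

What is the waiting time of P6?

Gantt: | P0 0-2 | P1 2-8 | P2 8-9 | P3 9-14 | P4 14-16 | P5 16-24 | P6 24-28 |
Completion: P0=2  P1=8  P2=9  P3=14  P4=16  P5=24  P6=28
Waiting(P6) = turnaround − burst = 28 − 4 = 24

24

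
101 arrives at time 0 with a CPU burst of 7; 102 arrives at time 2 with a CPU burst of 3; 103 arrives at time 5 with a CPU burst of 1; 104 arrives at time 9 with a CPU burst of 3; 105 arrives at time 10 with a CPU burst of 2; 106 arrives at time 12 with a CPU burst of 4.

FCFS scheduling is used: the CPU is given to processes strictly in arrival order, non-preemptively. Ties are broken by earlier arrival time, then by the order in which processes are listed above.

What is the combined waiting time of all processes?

20

Gantt: | 101 0-7 | 102 7-10 | 103 10-11 | 104 11-14 | 105 14-16 | 106 16-20 |
Completion: 101=7  102=10  103=11  104=14  105=16  106=20
Turnaround (C−A): 101=7  102=8  103=6  104=5  105=6  106=8
Waiting = turnaround − burst: 101=0, 102=5, 103=5, 104=2, 105=4, 106=4
Total waiting = 0 + 5 + 5 + 2 + 4 + 4 = 20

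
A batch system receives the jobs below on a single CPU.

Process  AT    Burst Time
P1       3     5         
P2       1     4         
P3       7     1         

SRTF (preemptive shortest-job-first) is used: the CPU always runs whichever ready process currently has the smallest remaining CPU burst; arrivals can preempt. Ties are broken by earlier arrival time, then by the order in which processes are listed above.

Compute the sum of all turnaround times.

Timeline: | idle 0-1 | P2 1-5 | P1 5-7 | P3 7-8 | P1 8-11 |
Completion: P1=11  P2=5  P3=8
Turnaround = completion − arrival: P1=8, P2=4, P3=1
Total turnaround = 8 + 4 + 1 = 13

13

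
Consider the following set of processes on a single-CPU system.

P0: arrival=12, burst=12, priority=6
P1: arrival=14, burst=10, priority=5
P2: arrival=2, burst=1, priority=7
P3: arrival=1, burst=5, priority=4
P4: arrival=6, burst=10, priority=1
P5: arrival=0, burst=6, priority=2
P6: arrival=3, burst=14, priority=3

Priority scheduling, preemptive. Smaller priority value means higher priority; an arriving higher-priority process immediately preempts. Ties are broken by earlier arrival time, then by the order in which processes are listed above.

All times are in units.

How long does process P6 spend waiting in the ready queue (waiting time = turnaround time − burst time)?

13

Gantt: | P5 0-6 | P4 6-16 | P6 16-30 | P3 30-35 | P1 35-45 | P0 45-57 | P2 57-58 |
Completion: P0=57  P1=45  P2=58  P3=35  P4=16  P5=6  P6=30
Waiting(P6) = turnaround − burst = 27 − 14 = 13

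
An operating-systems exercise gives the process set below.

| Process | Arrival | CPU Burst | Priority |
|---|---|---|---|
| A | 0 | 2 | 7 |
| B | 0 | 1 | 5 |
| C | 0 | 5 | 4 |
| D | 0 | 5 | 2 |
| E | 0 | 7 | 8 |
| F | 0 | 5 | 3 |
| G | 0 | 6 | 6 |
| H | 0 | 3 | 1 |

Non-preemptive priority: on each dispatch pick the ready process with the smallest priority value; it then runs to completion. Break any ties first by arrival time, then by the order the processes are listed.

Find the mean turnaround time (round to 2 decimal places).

Schedule: | H 0-3 | D 3-8 | F 8-13 | C 13-18 | B 18-19 | G 19-25 | A 25-27 | E 27-34 |
Completion: A=27  B=19  C=18  D=8  E=34  F=13  G=25  H=3
Turnaround (C−A): A=27  B=19  C=18  D=8  E=34  F=13  G=25  H=3
Turnaround times: A=27, B=19, C=18, D=8, E=34, F=13, G=25, H=3
Average turnaround = (27+19+18+8+34+13+25+3) / 8 = 147/8 = 18.38

18.38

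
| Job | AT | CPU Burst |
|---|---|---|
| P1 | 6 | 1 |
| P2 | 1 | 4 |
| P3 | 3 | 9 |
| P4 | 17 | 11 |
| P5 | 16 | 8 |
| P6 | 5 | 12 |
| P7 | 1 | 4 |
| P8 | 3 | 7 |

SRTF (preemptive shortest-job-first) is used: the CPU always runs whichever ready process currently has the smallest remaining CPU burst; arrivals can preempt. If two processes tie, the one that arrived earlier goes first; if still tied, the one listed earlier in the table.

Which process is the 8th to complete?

P6

Timeline: | idle 0-1 | P2 1-5 | P7 5-6 | P1 6-7 | P7 7-10 | P8 10-17 | P5 17-25 | P3 25-34 | P4 34-45 | P6 45-57 |
Completion: P1=7  P2=5  P3=34  P4=45  P5=25  P6=57  P7=10  P8=17
Turnaround (C−A): P1=1  P2=4  P3=31  P4=28  P5=9  P6=52  P7=9  P8=14
Finish order: P2 → P1 → P7 → P8 → P5 → P3 → P4 → P6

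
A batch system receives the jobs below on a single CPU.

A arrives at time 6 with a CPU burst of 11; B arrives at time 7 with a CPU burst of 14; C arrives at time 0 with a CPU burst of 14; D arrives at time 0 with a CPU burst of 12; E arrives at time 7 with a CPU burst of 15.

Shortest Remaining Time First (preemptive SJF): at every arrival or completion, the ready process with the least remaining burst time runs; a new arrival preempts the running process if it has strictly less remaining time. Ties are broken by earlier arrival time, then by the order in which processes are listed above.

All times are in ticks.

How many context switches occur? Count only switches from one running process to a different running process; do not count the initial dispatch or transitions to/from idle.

Gantt: | D 0-12 | A 12-23 | C 23-37 | B 37-51 | E 51-66 |
Completion: A=23  B=51  C=37  D=12  E=66

4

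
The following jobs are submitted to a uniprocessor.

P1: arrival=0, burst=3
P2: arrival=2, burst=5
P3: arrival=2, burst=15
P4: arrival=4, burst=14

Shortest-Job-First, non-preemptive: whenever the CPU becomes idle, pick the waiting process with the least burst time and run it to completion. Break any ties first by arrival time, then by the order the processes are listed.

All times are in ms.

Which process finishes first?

Schedule: | P1 0-3 | P2 3-8 | P4 8-22 | P3 22-37 |
Completion: P1=3  P2=8  P3=37  P4=22
Turnaround (C−A): P1=3  P2=6  P3=35  P4=18
Finish order: P1 → P2 → P4 → P3

P1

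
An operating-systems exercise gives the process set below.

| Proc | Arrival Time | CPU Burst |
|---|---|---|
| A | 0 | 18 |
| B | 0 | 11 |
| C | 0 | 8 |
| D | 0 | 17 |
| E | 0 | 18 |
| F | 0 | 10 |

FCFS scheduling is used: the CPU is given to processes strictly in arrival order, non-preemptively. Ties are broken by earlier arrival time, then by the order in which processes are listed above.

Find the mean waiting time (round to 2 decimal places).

Timeline: | A 0-18 | B 18-29 | C 29-37 | D 37-54 | E 54-72 | F 72-82 |
Completion: A=18  B=29  C=37  D=54  E=72  F=82
Turnaround (C−A): A=18  B=29  C=37  D=54  E=72  F=82
Waiting times: A=0, B=18, C=29, D=37, E=54, F=72
Average waiting = (0+18+29+37+54+72) / 6 = 210/6 = 35.00

35.00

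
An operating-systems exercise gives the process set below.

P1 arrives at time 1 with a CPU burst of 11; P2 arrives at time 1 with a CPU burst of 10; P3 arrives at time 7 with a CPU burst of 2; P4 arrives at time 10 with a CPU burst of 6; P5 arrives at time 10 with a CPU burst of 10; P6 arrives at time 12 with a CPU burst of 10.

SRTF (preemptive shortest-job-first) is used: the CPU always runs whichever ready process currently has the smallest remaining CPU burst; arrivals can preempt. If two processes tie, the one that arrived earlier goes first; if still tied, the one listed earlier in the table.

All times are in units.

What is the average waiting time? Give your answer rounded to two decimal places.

Schedule: | idle 0-1 | P2 1-7 | P3 7-9 | P2 9-13 | P4 13-19 | P5 19-29 | P6 29-39 | P1 39-50 |
Completion: P1=50  P2=13  P3=9  P4=19  P5=29  P6=39
Waiting times: P1=38, P2=2, P3=0, P4=3, P5=9, P6=17
Average waiting = (38+2+0+3+9+17) / 6 = 69/6 = 11.50

11.50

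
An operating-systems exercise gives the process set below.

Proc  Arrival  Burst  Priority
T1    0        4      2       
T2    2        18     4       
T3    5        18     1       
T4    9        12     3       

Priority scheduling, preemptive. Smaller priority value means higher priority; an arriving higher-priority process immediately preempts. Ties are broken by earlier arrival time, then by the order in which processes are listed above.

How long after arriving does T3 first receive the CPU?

0

Timeline: | T1 0-4 | T2 4-5 | T3 5-23 | T4 23-35 | T2 35-52 |
Completion: T1=4  T2=52  T3=23  T4=35
Response(T3) = first start − arrival = 5 − 5 = 0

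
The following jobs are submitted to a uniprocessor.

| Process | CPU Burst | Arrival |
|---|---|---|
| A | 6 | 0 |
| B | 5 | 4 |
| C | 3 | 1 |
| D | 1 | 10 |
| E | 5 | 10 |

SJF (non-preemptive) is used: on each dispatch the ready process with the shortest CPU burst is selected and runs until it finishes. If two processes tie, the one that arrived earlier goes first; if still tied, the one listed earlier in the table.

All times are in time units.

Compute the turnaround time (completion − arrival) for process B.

10

Schedule: | A 0-6 | C 6-9 | B 9-14 | D 14-15 | E 15-20 |
Completion: A=6  B=14  C=9  D=15  E=20
Turnaround(B) = completion − arrival = 14 − 4 = 10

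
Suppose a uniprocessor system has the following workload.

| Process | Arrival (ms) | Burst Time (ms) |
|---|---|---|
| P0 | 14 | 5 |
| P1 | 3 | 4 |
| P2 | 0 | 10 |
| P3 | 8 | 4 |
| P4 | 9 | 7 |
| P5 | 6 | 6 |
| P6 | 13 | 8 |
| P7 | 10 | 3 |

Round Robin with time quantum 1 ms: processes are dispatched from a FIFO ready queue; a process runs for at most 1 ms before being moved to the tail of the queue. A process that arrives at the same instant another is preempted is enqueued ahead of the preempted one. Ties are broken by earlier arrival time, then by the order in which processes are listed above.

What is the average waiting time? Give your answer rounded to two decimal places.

21.50

Schedule: | P2 0-3 | P1 3-4 | P2 4-5 | P1 5-6 | P2 6-7 | P5 7-8 | P1 8-9 | P2 9-10 | P3 10-11 | P5 11-12 | P4 12-13 | P1 13-14 | P7 14-15 | P2 15-16 | P3 16-17 | P5 17-18 | P6 18-19 | P4 19-20 | P0 20-21 | P7 21-22 | P2 22-23 | P3 23-24 | P5 24-25 | P6 25-26 | P4 26-27 | P0 27-28 | P7 28-29 | P2 29-30 | P3 30-31 | P5 31-32 | P6 32-33 | P4 33-34 | P0 34-35 | P2 35-36 | P5 36-37 | P6 37-38 | P4 38-39 | P0 39-40 | P6 40-41 | P4 41-42 | P0 42-43 | P6 43-44 | P4 44-45 | P6 45-47 |
Completion: P0=43  P1=14  P2=36  P3=31  P4=45  P5=37  P6=47  P7=29
Turnaround (C−A): P0=29  P1=11  P2=36  P3=23  P4=36  P5=31  P6=34  P7=19
Waiting times: P0=24, P1=7, P2=26, P3=19, P4=29, P5=25, P6=26, P7=16
Average waiting = (24+7+26+19+29+25+26+16) / 8 = 172/8 = 21.50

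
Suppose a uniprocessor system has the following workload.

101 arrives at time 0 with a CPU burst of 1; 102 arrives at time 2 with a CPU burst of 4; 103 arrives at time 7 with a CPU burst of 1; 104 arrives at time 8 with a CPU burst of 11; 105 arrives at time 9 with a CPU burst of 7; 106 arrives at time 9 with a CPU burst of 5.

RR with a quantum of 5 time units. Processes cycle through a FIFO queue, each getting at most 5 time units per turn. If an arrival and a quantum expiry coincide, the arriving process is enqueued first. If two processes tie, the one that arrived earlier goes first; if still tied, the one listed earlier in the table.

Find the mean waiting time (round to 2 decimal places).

5.83

Gantt: | 101 0-1 | idle 1-2 | 102 2-6 | idle 6-7 | 103 7-8 | 104 8-13 | 105 13-18 | 106 18-23 | 104 23-28 | 105 28-30 | 104 30-31 |
Completion: 101=1  102=6  103=8  104=31  105=30  106=23
Turnaround (C−A): 101=1  102=4  103=1  104=23  105=21  106=14
Waiting times: 101=0, 102=0, 103=0, 104=12, 105=14, 106=9
Average waiting = (0+0+0+12+14+9) / 6 = 35/6 = 5.83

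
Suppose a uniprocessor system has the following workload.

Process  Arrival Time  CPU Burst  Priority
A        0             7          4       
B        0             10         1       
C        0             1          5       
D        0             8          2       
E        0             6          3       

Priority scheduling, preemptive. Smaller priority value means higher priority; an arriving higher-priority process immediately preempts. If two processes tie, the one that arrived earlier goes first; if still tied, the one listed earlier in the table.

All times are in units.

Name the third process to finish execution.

E

Gantt: | B 0-10 | D 10-18 | E 18-24 | A 24-31 | C 31-32 |
Completion: A=31  B=10  C=32  D=18  E=24
Finish order: B → D → E → A → C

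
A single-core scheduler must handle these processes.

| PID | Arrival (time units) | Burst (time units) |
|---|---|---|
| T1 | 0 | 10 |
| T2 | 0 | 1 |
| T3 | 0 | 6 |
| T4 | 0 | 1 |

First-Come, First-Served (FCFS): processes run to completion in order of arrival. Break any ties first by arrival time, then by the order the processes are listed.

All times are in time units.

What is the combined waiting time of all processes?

38

Gantt: | T1 0-10 | T2 10-11 | T3 11-17 | T4 17-18 |
Completion: T1=10  T2=11  T3=17  T4=18
Turnaround (C−A): T1=10  T2=11  T3=17  T4=18
Waiting = turnaround − burst: T1=0, T2=10, T3=11, T4=17
Total waiting = 0 + 10 + 11 + 17 = 38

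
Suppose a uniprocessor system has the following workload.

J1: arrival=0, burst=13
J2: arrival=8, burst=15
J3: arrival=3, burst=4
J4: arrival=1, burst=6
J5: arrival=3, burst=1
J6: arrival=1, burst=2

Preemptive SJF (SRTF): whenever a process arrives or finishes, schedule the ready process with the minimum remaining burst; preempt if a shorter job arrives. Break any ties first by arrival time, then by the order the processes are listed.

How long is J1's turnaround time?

26

Schedule: | J1 0-1 | J6 1-3 | J5 3-4 | J3 4-8 | J4 8-14 | J1 14-26 | J2 26-41 |
Completion: J1=26  J2=41  J3=8  J4=14  J5=4  J6=3
Turnaround (C−A): J1=26  J2=33  J3=5  J4=13  J5=1  J6=2
Turnaround(J1) = completion − arrival = 26 − 0 = 26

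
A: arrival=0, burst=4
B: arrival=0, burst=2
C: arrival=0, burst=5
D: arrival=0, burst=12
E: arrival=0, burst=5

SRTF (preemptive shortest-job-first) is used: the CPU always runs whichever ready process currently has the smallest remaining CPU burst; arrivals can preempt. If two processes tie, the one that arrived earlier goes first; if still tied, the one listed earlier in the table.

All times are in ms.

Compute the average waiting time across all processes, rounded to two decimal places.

Timeline: | B 0-2 | A 2-6 | C 6-11 | E 11-16 | D 16-28 |
Completion: A=6  B=2  C=11  D=28  E=16
Turnaround (C−A): A=6  B=2  C=11  D=28  E=16
Waiting times: A=2, B=0, C=6, D=16, E=11
Average waiting = (2+0+6+16+11) / 5 = 35/5 = 7.00

7.00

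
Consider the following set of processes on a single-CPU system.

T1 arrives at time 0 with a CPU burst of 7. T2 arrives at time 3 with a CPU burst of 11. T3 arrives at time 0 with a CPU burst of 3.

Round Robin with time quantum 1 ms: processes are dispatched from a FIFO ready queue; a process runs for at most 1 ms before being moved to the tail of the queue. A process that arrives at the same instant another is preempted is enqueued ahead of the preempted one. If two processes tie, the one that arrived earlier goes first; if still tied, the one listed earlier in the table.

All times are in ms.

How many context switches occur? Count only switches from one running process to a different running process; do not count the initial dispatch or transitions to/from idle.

15

Schedule: | T1 0-1 | T3 1-2 | T1 2-3 | T3 3-4 | T2 4-5 | T1 5-6 | T3 6-7 | T2 7-8 | T1 8-9 | T2 9-10 | T1 10-11 | T2 11-12 | T1 12-13 | T2 13-14 | T1 14-15 | T2 15-21 |
Completion: T1=15  T2=21  T3=7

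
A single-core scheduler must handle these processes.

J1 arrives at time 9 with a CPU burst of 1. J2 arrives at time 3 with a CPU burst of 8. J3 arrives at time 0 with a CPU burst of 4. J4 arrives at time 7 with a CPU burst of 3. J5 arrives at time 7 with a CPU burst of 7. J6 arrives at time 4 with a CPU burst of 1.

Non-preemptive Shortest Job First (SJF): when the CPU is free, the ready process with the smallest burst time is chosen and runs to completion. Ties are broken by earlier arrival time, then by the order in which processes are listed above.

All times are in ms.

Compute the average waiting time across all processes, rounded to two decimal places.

Timeline: | J3 0-4 | J6 4-5 | J2 5-13 | J1 13-14 | J4 14-17 | J5 17-24 |
Completion: J1=14  J2=13  J3=4  J4=17  J5=24  J6=5
Turnaround (C−A): J1=5  J2=10  J3=4  J4=10  J5=17  J6=1
Waiting times: J1=4, J2=2, J3=0, J4=7, J5=10, J6=0
Average waiting = (4+2+0+7+10+0) / 6 = 23/6 = 3.83

3.83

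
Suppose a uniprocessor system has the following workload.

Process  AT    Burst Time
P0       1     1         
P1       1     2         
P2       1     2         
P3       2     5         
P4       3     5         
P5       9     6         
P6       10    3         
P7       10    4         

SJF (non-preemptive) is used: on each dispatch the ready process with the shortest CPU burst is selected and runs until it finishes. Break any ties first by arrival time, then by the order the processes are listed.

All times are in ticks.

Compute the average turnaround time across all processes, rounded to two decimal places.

8.75

Gantt: | idle 0-1 | P0 1-2 | P1 2-4 | P2 4-6 | P3 6-11 | P6 11-14 | P7 14-18 | P4 18-23 | P5 23-29 |
Completion: P0=2  P1=4  P2=6  P3=11  P4=23  P5=29  P6=14  P7=18
Turnaround (C−A): P0=1  P1=3  P2=5  P3=9  P4=20  P5=20  P6=4  P7=8
Turnaround times: P0=1, P1=3, P2=5, P3=9, P4=20, P5=20, P6=4, P7=8
Average turnaround = (1+3+5+9+20+20+4+8) / 8 = 70/8 = 8.75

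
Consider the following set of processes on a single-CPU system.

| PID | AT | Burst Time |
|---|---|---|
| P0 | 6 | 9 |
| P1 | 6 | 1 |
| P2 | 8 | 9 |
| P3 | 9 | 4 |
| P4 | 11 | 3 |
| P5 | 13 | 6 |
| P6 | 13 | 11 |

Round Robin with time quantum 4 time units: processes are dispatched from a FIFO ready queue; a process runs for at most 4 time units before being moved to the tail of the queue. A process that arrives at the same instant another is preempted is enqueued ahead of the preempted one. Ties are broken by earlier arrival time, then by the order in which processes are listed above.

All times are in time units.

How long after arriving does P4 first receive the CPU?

12

Timeline: | idle 0-6 | P0 6-10 | P1 10-11 | P2 11-15 | P3 15-19 | P0 19-23 | P4 23-26 | P5 26-30 | P6 30-34 | P2 34-38 | P0 38-39 | P5 39-41 | P6 41-45 | P2 45-46 | P6 46-49 |
Completion: P0=39  P1=11  P2=46  P3=19  P4=26  P5=41  P6=49
Response(P4) = first start − arrival = 23 − 11 = 12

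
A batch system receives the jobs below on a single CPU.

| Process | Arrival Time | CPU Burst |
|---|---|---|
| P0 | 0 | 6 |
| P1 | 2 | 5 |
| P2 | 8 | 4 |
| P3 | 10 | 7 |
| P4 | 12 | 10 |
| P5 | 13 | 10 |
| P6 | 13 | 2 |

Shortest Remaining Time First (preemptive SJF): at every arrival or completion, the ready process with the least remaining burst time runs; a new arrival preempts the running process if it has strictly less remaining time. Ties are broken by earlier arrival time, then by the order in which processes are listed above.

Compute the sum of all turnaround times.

Timeline: | P0 0-6 | P1 6-11 | P2 11-15 | P6 15-17 | P3 17-24 | P4 24-34 | P5 34-44 |
Completion: P0=6  P1=11  P2=15  P3=24  P4=34  P5=44  P6=17
Turnaround = completion − arrival: P0=6, P1=9, P2=7, P3=14, P4=22, P5=31, P6=4
Total turnaround = 6 + 9 + 7 + 14 + 22 + 31 + 4 = 93

93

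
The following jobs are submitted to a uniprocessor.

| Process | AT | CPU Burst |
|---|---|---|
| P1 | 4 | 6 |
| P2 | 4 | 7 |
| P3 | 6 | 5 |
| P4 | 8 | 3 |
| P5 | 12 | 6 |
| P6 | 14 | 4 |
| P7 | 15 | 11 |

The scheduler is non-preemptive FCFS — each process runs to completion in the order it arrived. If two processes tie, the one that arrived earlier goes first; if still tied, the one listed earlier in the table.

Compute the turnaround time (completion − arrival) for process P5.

19

Timeline: | idle 0-4 | P1 4-10 | P2 10-17 | P3 17-22 | P4 22-25 | P5 25-31 | P6 31-35 | P7 35-46 |
Completion: P1=10  P2=17  P3=22  P4=25  P5=31  P6=35  P7=46
Turnaround (C−A): P1=6  P2=13  P3=16  P4=17  P5=19  P6=21  P7=31
Turnaround(P5) = completion − arrival = 31 − 12 = 19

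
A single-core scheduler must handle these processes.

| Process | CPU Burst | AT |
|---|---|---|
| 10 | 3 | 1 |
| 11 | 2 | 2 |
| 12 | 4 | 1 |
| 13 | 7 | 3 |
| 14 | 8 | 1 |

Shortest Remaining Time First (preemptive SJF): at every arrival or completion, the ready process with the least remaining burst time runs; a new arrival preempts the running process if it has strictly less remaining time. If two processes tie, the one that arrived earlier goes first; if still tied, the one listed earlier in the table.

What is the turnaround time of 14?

Schedule: | idle 0-1 | 10 1-4 | 11 4-6 | 12 6-10 | 13 10-17 | 14 17-25 |
Completion: 10=4  11=6  12=10  13=17  14=25
Turnaround (C−A): 10=3  11=4  12=9  13=14  14=24
Turnaround(14) = completion − arrival = 25 − 1 = 24

24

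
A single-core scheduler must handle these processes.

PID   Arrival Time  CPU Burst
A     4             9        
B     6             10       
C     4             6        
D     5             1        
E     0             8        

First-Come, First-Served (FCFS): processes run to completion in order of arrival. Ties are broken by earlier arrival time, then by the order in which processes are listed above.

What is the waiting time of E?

Gantt: | E 0-8 | A 8-17 | C 17-23 | D 23-24 | B 24-34 |
Completion: A=17  B=34  C=23  D=24  E=8
Turnaround (C−A): A=13  B=28  C=19  D=19  E=8
Waiting(E) = turnaround − burst = 8 − 8 = 0

0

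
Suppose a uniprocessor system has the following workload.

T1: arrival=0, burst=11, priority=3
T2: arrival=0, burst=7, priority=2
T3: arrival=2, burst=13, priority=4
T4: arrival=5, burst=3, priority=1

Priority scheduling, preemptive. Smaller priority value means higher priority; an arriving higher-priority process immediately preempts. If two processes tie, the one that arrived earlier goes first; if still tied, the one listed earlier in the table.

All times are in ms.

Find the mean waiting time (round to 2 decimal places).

Gantt: | T2 0-5 | T4 5-8 | T2 8-10 | T1 10-21 | T3 21-34 |
Completion: T1=21  T2=10  T3=34  T4=8
Turnaround (C−A): T1=21  T2=10  T3=32  T4=3
Waiting times: T1=10, T2=3, T3=19, T4=0
Average waiting = (10+3+19+0) / 4 = 32/4 = 8.00

8.00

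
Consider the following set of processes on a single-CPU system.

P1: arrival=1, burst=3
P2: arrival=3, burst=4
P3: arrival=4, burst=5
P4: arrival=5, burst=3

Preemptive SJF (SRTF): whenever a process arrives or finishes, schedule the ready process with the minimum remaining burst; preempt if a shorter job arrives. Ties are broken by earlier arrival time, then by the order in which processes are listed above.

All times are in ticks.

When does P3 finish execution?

Timeline: | idle 0-1 | P1 1-4 | P2 4-8 | P4 8-11 | P3 11-16 |
Completion: P1=4  P2=8  P3=16  P4=11
Turnaround (C−A): P1=3  P2=5  P3=12  P4=6

16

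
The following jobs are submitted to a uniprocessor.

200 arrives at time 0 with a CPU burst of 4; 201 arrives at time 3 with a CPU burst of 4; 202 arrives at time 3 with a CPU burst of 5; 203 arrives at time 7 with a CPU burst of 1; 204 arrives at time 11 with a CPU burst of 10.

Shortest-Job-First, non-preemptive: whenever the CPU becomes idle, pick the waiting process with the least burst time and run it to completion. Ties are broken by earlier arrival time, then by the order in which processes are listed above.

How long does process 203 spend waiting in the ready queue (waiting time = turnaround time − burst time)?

1

Timeline: | 200 0-4 | 201 4-8 | 203 8-9 | 202 9-14 | 204 14-24 |
Completion: 200=4  201=8  202=14  203=9  204=24
Waiting(203) = turnaround − burst = 2 − 1 = 1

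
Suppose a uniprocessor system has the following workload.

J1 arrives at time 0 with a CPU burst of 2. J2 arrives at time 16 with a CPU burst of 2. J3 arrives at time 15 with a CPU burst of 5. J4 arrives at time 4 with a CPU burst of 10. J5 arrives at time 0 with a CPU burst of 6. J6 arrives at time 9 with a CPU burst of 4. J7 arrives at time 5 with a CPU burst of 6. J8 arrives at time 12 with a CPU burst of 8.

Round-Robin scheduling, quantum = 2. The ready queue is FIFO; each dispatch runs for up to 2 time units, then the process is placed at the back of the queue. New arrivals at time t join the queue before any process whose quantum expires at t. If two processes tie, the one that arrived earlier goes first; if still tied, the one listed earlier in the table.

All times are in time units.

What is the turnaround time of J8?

Gantt: | J1 0-2 | J5 2-4 | J4 4-6 | J5 6-8 | J7 8-10 | J4 10-12 | J5 12-14 | J6 14-16 | J7 16-18 | J8 18-20 | J4 20-22 | J3 22-24 | J2 24-26 | J6 26-28 | J7 28-30 | J8 30-32 | J4 32-34 | J3 34-36 | J8 36-38 | J4 38-40 | J3 40-41 | J8 41-43 |
Completion: J1=2  J2=26  J3=41  J4=40  J5=14  J6=28  J7=30  J8=43
Turnaround (C−A): J1=2  J2=10  J3=26  J4=36  J5=14  J6=19  J7=25  J8=31
Turnaround(J8) = completion − arrival = 43 − 12 = 31

31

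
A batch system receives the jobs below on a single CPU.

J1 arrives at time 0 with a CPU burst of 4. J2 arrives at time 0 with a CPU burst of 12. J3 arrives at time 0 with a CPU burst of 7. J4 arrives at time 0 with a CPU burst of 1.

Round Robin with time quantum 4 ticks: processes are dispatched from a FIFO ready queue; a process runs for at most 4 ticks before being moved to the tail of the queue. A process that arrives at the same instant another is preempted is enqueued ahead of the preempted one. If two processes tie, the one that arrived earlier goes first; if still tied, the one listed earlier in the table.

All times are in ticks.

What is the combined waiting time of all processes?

Timeline: | J1 0-4 | J2 4-8 | J3 8-12 | J4 12-13 | J2 13-17 | J3 17-20 | J2 20-24 |
Completion: J1=4  J2=24  J3=20  J4=13
Waiting = turnaround − burst: J1=0, J2=12, J3=13, J4=12
Total waiting = 0 + 12 + 13 + 12 = 37

37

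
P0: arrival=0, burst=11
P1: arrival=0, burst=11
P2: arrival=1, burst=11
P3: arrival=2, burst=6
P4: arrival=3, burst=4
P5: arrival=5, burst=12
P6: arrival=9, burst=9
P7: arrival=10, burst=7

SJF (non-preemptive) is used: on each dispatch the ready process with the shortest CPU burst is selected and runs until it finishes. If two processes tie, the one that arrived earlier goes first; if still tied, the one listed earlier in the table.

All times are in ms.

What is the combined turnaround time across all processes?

Gantt: | P0 0-11 | P4 11-15 | P3 15-21 | P7 21-28 | P6 28-37 | P1 37-48 | P2 48-59 | P5 59-71 |
Completion: P0=11  P1=48  P2=59  P3=21  P4=15  P5=71  P6=37  P7=28
Turnaround = completion − arrival: P0=11, P1=48, P2=58, P3=19, P4=12, P5=66, P6=28, P7=18
Total turnaround = 11 + 48 + 58 + 19 + 12 + 66 + 28 + 18 = 260

260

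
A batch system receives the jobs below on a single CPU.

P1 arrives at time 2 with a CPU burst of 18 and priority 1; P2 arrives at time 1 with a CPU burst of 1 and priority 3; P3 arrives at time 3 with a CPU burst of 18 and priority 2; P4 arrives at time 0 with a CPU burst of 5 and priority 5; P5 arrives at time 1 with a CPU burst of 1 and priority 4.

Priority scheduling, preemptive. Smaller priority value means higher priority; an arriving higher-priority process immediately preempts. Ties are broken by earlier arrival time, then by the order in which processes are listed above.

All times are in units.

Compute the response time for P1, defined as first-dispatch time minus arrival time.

Gantt: | P4 0-1 | P2 1-2 | P1 2-20 | P3 20-38 | P5 38-39 | P4 39-43 |
Completion: P1=20  P2=2  P3=38  P4=43  P5=39
Response(P1) = first start − arrival = 2 − 2 = 0

0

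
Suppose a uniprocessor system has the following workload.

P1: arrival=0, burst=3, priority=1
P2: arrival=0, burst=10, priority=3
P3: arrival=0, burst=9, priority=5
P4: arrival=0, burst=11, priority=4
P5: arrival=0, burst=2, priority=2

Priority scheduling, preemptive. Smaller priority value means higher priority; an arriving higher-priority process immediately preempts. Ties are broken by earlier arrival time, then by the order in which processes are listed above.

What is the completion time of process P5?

Schedule: | P1 0-3 | P5 3-5 | P2 5-15 | P4 15-26 | P3 26-35 |
Completion: P1=3  P2=15  P3=35  P4=26  P5=5

5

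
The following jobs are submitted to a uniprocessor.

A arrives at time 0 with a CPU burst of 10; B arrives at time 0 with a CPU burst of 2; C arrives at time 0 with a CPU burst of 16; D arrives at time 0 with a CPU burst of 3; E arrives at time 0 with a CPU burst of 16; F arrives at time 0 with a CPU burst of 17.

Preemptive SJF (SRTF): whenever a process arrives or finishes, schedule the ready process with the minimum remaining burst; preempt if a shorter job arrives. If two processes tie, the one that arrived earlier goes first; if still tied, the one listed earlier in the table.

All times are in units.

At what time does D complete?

5

Timeline: | B 0-2 | D 2-5 | A 5-15 | C 15-31 | E 31-47 | F 47-64 |
Completion: A=15  B=2  C=31  D=5  E=47  F=64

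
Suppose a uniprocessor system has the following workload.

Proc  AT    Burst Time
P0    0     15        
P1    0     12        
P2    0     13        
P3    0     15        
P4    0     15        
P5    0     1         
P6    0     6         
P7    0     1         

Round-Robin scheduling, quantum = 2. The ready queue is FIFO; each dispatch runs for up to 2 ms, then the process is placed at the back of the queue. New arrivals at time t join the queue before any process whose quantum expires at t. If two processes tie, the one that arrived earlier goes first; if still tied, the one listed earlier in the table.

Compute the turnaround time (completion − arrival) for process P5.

Timeline: | P0 0-2 | P1 2-4 | P2 4-6 | P3 6-8 | P4 8-10 | P5 10-11 | P6 11-13 | P7 13-14 | P0 14-16 | P1 16-18 | P2 18-20 | P3 20-22 | P4 22-24 | P6 24-26 | P0 26-28 | P1 28-30 | P2 30-32 | P3 32-34 | P4 34-36 | P6 36-38 | P0 38-40 | P1 40-42 | P2 42-44 | P3 44-46 | P4 46-48 | P0 48-50 | P1 50-52 | P2 52-54 | P3 54-56 | P4 56-58 | P0 58-60 | P1 60-62 | P2 62-64 | P3 64-66 | P4 66-68 | P0 68-70 | P2 70-71 | P3 71-73 | P4 73-75 | P0 75-76 | P3 76-77 | P4 77-78 |
Completion: P0=76  P1=62  P2=71  P3=77  P4=78  P5=11  P6=38  P7=14
Turnaround(P5) = completion − arrival = 11 − 0 = 11

11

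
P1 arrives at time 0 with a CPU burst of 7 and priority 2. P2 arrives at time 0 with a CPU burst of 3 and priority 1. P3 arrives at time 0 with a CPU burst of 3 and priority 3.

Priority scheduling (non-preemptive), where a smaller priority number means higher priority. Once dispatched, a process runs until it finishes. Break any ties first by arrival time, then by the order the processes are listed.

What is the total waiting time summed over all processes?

13

Gantt: | P2 0-3 | P1 3-10 | P3 10-13 |
Completion: P1=10  P2=3  P3=13
Waiting = turnaround − burst: P1=3, P2=0, P3=10
Total waiting = 3 + 0 + 10 = 13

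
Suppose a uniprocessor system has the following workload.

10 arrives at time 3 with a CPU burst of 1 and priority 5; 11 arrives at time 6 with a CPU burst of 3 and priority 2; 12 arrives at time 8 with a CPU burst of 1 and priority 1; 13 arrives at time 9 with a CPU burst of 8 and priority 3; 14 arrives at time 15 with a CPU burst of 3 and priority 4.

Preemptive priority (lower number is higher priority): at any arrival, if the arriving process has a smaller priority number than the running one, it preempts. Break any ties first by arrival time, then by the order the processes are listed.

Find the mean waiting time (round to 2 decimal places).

1.00

Gantt: | idle 0-3 | 10 3-4 | idle 4-6 | 11 6-8 | 12 8-9 | 11 9-10 | 13 10-18 | 14 18-21 |
Completion: 10=4  11=10  12=9  13=18  14=21
Turnaround (C−A): 10=1  11=4  12=1  13=9  14=6
Waiting times: 10=0, 11=1, 12=0, 13=1, 14=3
Average waiting = (0+1+0+1+3) / 5 = 5/5 = 1.00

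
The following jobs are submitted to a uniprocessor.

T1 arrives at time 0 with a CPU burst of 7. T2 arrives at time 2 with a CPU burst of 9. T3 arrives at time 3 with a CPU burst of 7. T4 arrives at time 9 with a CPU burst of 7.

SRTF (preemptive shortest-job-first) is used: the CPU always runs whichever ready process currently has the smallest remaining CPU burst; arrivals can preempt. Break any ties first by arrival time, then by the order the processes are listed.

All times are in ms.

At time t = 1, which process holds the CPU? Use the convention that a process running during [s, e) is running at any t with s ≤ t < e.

T1

Gantt: | T1 0-7 | T3 7-14 | T4 14-21 | T2 21-30 |
Completion: T1=7  T2=30  T3=14  T4=21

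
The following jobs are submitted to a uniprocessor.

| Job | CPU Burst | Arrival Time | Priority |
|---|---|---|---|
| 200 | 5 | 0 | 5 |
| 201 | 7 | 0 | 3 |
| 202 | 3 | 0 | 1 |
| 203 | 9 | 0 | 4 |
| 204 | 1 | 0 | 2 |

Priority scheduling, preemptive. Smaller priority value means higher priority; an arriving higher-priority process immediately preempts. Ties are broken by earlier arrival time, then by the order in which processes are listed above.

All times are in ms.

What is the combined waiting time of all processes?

38

Gantt: | 202 0-3 | 204 3-4 | 201 4-11 | 203 11-20 | 200 20-25 |
Completion: 200=25  201=11  202=3  203=20  204=4
Turnaround (C−A): 200=25  201=11  202=3  203=20  204=4
Waiting = turnaround − burst: 200=20, 201=4, 202=0, 203=11, 204=3
Total waiting = 20 + 4 + 0 + 11 + 3 = 38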